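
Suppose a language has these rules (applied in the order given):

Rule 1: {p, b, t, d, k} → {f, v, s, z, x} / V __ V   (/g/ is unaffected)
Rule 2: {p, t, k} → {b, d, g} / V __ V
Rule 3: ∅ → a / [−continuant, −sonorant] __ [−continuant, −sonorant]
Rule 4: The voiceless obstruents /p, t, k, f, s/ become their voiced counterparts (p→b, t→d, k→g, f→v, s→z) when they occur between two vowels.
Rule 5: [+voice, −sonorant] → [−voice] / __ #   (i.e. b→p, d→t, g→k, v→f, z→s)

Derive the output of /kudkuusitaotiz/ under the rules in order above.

Rule 1 (intervocalic spirantization): /t/ is a stop between vowels /i/ and /a/, so it spirantizes to the fricative [s]. /t/ is a stop between vowels /o/ and /i/, so it spirantizes to the fricative [s]. /kudkuusitaotiz/ → kudkuusisaosiz.
Rule 2 (intervocalic voicing): no segment meets the environment; /kudkuusisaosiz/ is unchanged.
Rule 3 (stop-cluster a-epenthesis): /d/ and /k/ form a stop–stop cluster, so [a] is inserted between them. /kudkuusisaosiz/ → kudakuusisaosiz.
Rule 4 (intervocalic voicing): /k/ is a voiceless obstruent between vowels /a/ and /u/, so it voices to [g]. /s/ is a voiceless obstruent between vowels /u/ and /i/, so it voices to [z]. /s/ is a voiceless obstruent between vowels /i/ and /a/, so it voices to [z]. /s/ is a voiceless obstruent between vowels /o/ and /i/, so it voices to [z]. /kudakuusisaosiz/ → kudaguuzizaoziz.
Rule 5 (final devoicing): /z/ is a voiced obstruent in word-final position, so it devoices to [s]. /kudaguuzizaoziz/ → kudaguuzizaozis.

kudaguuzizaozis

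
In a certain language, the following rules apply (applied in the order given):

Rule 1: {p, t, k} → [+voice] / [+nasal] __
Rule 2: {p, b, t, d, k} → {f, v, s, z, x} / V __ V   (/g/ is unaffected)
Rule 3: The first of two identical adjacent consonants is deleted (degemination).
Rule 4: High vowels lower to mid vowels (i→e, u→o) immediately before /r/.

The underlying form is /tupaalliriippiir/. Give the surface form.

Rule 1 (post-nasal voicing): no segment meets the environment; /tupaalliriippiir/ is unchanged.
Rule 2 (intervocalic spirantization): /p/ is a stop between vowels /u/ and /a/, so it spirantizes to the fricative [f]. /tupaalliriippiir/ → tufaalliriippiir.
Rule 3 (degemination): /ll/ is a geminate; the first /l/ deletes. /pp/ is a geminate; the first /p/ deletes. /tufaalliriippiir/ → tufaaliriipiir.
Rule 4 (pre-rhotic lowering): /i/ is a high vowel immediately before /r/, so it lowers to [e]. /i/ is a high vowel immediately before /r/, so it lowers to [e]. /tufaaliriipiir/ → tufaaleriipier.

tufaaleriipier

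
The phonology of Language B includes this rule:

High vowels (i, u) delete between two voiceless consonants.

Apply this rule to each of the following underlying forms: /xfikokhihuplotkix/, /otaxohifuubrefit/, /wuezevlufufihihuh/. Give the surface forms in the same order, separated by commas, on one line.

/xfikokhihuplotkix/: /i/ is a high vowel flanked by voiceless consonants /f/ and /k/, so it deletes. /i/ is a high vowel flanked by voiceless consonants /h/ and /h/, so it deletes. /u/ is a high vowel flanked by voiceless consonants /h/ and /p/, so it deletes. /i/ is a high vowel flanked by voiceless consonants /k/ and /x/, so it deletes. → [xfkokhhplotkx].
/otaxohifuubrefit/: /i/ is a high vowel flanked by voiceless consonants /h/ and /f/, so it deletes. /i/ is a high vowel flanked by voiceless consonants /f/ and /t/, so it deletes. → [otaxohfuubreft].
/wuezevlufufihihuh/: /u/ is a high vowel flanked by voiceless consonants /f/ and /f/, so it deletes. /i/ is a high vowel flanked by voiceless consonants /f/ and /h/, so it deletes. /i/ is a high vowel flanked by voiceless consonants /h/ and /h/, so it deletes. /u/ is a high vowel flanked by voiceless consonants /h/ and /h/, so it deletes. → [wuezevluffhhh].

xfkokhhplotkx, otaxohfuubreft, wuezevluffhhh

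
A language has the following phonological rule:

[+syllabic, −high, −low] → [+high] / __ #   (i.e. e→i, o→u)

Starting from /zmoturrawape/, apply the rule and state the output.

Scanning /zmoturrawape/: /o/ at position 3 is not in the conditioning environment; /e/ is a mid vowel in word-final position, so it raises to [i].
Result: [zmoturrawapi].

zmoturrawapi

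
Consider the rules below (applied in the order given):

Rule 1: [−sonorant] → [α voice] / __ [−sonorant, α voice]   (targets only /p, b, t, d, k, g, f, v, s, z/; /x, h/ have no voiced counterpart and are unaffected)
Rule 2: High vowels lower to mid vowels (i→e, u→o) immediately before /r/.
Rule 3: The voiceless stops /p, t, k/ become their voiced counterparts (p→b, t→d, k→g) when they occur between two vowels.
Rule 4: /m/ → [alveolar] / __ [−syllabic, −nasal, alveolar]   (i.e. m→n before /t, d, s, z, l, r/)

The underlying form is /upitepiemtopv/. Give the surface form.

Rule 1 (regressive voicing assimilation): /p/ precedes the voiced obstruent /v/, so it voices to [b] by assimilation. /upitepiemtopv/ → upitepiemtobv.
Rule 2 (pre-rhotic lowering): no segment meets the environment; /upitepiemtobv/ is unchanged.
Rule 3 (intervocalic voicing): /p/ is a voiceless stop between vowels /u/ and /i/, so it voices to [b]. /t/ is a voiceless stop between vowels /i/ and /e/, so it voices to [d]. /p/ is a voiceless stop between vowels /e/ and /i/, so it voices to [b]. /upitepiemtobv/ → ubidebiemtobv.
Rule 4 (nasal place assimilation): /m/ precedes the alveolar consonant /t/, so it assimilates in place to [n]. /ubidebiemtobv/ → ubidebientobv.

ubidebientobv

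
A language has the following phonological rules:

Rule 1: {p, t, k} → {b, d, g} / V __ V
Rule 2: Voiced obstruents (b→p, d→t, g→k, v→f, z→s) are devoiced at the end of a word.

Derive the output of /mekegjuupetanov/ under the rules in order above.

Rule 1 (intervocalic voicing): /k/ is a voiceless stop between vowels /e/ and /e/, so it voices to [g]. /p/ is a voiceless stop between vowels /u/ and /e/, so it voices to [b]. /t/ is a voiceless stop between vowels /e/ and /a/, so it voices to [d]. /mekegjuupetanov/ → megegjuubedanov.
Rule 2 (final devoicing): /v/ is a voiced obstruent in word-final position, so it devoices to [f]. /megegjuubedanov/ → megegjuubedanof.

megegjuubedanof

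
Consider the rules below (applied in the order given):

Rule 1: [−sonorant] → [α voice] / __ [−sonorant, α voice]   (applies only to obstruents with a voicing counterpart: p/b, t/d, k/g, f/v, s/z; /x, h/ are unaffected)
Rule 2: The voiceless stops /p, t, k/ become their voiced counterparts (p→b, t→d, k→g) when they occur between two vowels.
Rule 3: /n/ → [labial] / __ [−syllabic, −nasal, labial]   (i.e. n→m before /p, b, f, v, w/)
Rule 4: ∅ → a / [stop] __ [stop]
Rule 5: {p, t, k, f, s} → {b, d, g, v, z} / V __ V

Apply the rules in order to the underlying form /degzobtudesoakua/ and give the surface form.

degzobadudezoagua

Rule 1 (regressive voicing assimilation): /b/ precedes the voiceless obstruent /t/, so it devoices to [p] by assimilation. /degzobtudesoakua/ → degzoptudesoakua.
Rule 2 (intervocalic voicing): /k/ is a voiceless stop between vowels /a/ and /u/, so it voices to [g]. /degzoptudesoakua/ → degzoptudesoagua.
Rule 3 (nasal place assimilation): no segment meets the environment; /degzoptudesoagua/ is unchanged.
Rule 4 (stop-cluster a-epenthesis): /p/ and /t/ form a stop–stop cluster, so [a] is inserted between them. /degzoptudesoagua/ → degzopatudesoagua.
Rule 5 (intervocalic voicing): /p/ is a voiceless obstruent between vowels /o/ and /a/, so it voices to [b]. /t/ is a voiceless obstruent between vowels /a/ and /u/, so it voices to [d]. /s/ is a voiceless obstruent between vowels /e/ and /o/, so it voices to [z]. /degzopatudesoagua/ → degzobadudezoagua.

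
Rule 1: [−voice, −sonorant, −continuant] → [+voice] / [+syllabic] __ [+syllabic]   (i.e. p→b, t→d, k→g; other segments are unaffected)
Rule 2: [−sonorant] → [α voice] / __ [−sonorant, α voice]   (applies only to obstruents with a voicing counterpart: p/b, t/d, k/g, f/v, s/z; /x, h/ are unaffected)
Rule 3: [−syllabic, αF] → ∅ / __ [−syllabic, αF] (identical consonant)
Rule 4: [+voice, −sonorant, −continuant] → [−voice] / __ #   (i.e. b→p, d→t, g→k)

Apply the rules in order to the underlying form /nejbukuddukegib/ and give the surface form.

nejbugudugegip

Rule 1 (intervocalic voicing): /k/ is a voiceless stop between vowels /u/ and /u/, so it voices to [g]. /k/ is a voiceless stop between vowels /u/ and /e/, so it voices to [g]. /nejbukuddukegib/ → nejbuguddugegib.
Rule 2 (regressive voicing assimilation): no segment meets the environment; /nejbuguddugegib/ is unchanged.
Rule 3 (degemination): /dd/ is a geminate; the first /d/ deletes. /nejbuguddugegib/ → nejbugudugegib.
Rule 4 (final devoicing): /b/ is a voiced stop in word-final position, so it devoices to [p]. /nejbugudugegib/ → nejbugudugegip.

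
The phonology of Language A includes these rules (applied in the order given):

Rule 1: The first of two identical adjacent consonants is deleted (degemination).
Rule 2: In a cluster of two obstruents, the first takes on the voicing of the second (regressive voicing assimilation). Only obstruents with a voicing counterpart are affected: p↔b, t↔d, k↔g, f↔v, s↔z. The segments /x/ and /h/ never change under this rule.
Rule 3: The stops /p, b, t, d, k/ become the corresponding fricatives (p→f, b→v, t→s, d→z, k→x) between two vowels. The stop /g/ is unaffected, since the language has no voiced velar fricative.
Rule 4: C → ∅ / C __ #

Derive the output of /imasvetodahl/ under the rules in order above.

Rule 1 (degemination): no segment meets the environment; /imasvetodahl/ is unchanged.
Rule 2 (regressive voicing assimilation): /s/ precedes the voiced obstruent /v/, so it voices to [z] by assimilation. /imasvetodahl/ → imazvetodahl.
Rule 3 (intervocalic spirantization): /t/ is a stop between vowels /e/ and /o/, so it spirantizes to the fricative [s]. /d/ is a stop between vowels /o/ and /a/, so it spirantizes to the fricative [z]. /imazvetodahl/ → imazvesozahl.
Rule 4 (final cluster simplification): /l/ is the second consonant of a word-final cluster /hl/, so it deletes. /imazvesozahl/ → imazvesozah.

imazvesozah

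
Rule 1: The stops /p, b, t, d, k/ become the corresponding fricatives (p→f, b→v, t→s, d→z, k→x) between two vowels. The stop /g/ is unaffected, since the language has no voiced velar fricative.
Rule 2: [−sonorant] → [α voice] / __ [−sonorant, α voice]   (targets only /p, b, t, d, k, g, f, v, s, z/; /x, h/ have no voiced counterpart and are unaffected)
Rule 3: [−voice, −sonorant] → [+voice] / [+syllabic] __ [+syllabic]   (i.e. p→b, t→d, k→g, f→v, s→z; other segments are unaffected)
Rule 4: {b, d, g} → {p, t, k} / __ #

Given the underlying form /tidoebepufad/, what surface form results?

Rule 1 (intervocalic spirantization): /d/ is a stop between vowels /i/ and /o/, so it spirantizes to the fricative [z]. /b/ is a stop between vowels /e/ and /e/, so it spirantizes to the fricative [v]. /p/ is a stop between vowels /e/ and /u/, so it spirantizes to the fricative [f]. /tidoebepufad/ → tizoevefufad.
Rule 2 (regressive voicing assimilation): no segment meets the environment; /tizoevefufad/ is unchanged.
Rule 3 (intervocalic voicing): /f/ is a voiceless obstruent between vowels /e/ and /u/, so it voices to [v]. /f/ is a voiceless obstruent between vowels /u/ and /a/, so it voices to [v]. /tizoevefufad/ → tizoevevuvad.
Rule 4 (final devoicing): /d/ is a voiced stop in word-final position, so it devoices to [t]. /tizoevevuvad/ → tizoevevuvat.

tizoevevuvat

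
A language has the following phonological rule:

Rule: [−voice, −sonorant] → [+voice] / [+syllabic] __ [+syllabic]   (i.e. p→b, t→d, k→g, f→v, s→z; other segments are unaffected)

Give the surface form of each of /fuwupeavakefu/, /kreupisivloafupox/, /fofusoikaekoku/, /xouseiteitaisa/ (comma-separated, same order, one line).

fuwubeavagevu, kreubizivloavubox, fovuzoigaegogu, xouzeideidaiza

/fuwupeavakefu/: /p/ is a voiceless obstruent between vowels /u/ and /e/, so it voices to [b]. /k/ is a voiceless obstruent between vowels /a/ and /e/, so it voices to [g]. /f/ is a voiceless obstruent between vowels /e/ and /u/, so it voices to [v]. → [fuwubeavagevu].
/kreupisivloafupox/: /p/ is a voiceless obstruent between vowels /u/ and /i/, so it voices to [b]. /s/ is a voiceless obstruent between vowels /i/ and /i/, so it voices to [z]. /f/ is a voiceless obstruent between vowels /a/ and /u/, so it voices to [v]. /p/ is a voiceless obstruent between vowels /u/ and /o/, so it voices to [b]. → [kreubizivloavubox].
/fofusoikaekoku/: /f/ is a voiceless obstruent between vowels /o/ and /u/, so it voices to [v]. /s/ is a voiceless obstruent between vowels /u/ and /o/, so it voices to [z]. /k/ is a voiceless obstruent between vowels /i/ and /a/, so it voices to [g]. /k/ is a voiceless obstruent between vowels /e/ and /o/, so it voices to [g]. /k/ is a voiceless obstruent between vowels /o/ and /u/, so it voices to [g]. → [fovuzoigaegogu].
/xouseiteitaisa/: /s/ is a voiceless obstruent between vowels /u/ and /e/, so it voices to [z]. /t/ is a voiceless obstruent between vowels /i/ and /e/, so it voices to [d]. /t/ is a voiceless obstruent between vowels /i/ and /a/, so it voices to [d]. /s/ is a voiceless obstruent between vowels /i/ and /a/, so it voices to [z]. → [xouzeideidaiza].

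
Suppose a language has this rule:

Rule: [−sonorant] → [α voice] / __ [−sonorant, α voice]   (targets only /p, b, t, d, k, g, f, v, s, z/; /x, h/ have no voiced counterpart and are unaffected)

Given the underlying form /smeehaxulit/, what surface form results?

smeehaxulit

No segment of /smeehaxulit/ meets the structural description of the rule, so the form surfaces unchanged.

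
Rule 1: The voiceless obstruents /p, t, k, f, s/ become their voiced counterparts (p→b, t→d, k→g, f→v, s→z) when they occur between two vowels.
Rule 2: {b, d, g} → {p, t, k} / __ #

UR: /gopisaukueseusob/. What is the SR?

gobizauguezeuzop

Rule 1 (intervocalic voicing): /p/ is a voiceless obstruent between vowels /o/ and /i/, so it voices to [b]. /s/ is a voiceless obstruent between vowels /i/ and /a/, so it voices to [z]. /k/ is a voiceless obstruent between vowels /u/ and /u/, so it voices to [g]. /s/ is a voiceless obstruent between vowels /e/ and /e/, so it voices to [z]. /s/ is a voiceless obstruent between vowels /u/ and /o/, so it voices to [z]. /gopisaukueseusob/ → gobizauguezeuzob.
Rule 2 (final devoicing): /b/ is a voiced stop in word-final position, so it devoices to [p]. /gobizauguezeuzob/ → gobizauguezeuzop.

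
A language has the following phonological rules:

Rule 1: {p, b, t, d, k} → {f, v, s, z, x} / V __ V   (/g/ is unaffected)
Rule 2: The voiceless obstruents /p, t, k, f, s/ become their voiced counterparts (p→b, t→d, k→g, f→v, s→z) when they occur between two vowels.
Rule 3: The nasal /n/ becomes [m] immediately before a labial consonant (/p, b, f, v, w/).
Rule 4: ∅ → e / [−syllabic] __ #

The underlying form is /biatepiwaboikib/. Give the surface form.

Rule 1 (intervocalic spirantization): /t/ is a stop between vowels /a/ and /e/, so it spirantizes to the fricative [s]. /p/ is a stop between vowels /e/ and /i/, so it spirantizes to the fricative [f]. /b/ is a stop between vowels /a/ and /o/, so it spirantizes to the fricative [v]. /k/ is a stop between vowels /i/ and /i/, so it spirantizes to the fricative [x]. /biatepiwaboikib/ → biasefiwavoixib.
Rule 2 (intervocalic voicing): /s/ is a voiceless obstruent between vowels /a/ and /e/, so it voices to [z]. /f/ is a voiceless obstruent between vowels /e/ and /i/, so it voices to [v]. /biasefiwavoixib/ → biazeviwavoixib.
Rule 3 (nasal place assimilation): no segment meets the environment; /biazeviwavoixib/ is unchanged.
Rule 4 (final e-epenthesis): the form ends in the consonant /b/, so [e] is inserted word-finally. /biazeviwavoixib/ → biazeviwavoixibe.

biazeviwavoixibe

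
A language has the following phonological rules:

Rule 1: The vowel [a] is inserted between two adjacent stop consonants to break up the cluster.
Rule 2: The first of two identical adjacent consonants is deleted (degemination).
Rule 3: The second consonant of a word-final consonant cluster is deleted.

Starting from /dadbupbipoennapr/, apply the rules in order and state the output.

dadabupabipoenap

Rule 1 (stop-cluster a-epenthesis): /d/ and /b/ form a stop–stop cluster, so [a] is inserted between them. /p/ and /b/ form a stop–stop cluster, so [a] is inserted between them. /dadbupbipoennapr/ → dadabupabipoennapr.
Rule 2 (degemination): /nn/ is a geminate; the first /n/ deletes. /dadabupabipoennapr/ → dadabupabipoenapr.
Rule 3 (final cluster simplification): /r/ is the second consonant of a word-final cluster /pr/, so it deletes. /dadabupabipoenapr/ → dadabupabipoenap.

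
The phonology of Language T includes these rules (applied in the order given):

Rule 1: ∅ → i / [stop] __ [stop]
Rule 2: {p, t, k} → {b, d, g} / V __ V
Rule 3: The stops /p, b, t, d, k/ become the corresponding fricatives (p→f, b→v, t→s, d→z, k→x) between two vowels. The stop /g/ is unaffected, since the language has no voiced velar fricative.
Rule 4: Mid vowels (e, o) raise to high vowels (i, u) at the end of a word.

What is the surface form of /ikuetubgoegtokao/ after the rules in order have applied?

iguezuvigoegizogau

Rule 1 (stop-cluster i-epenthesis): /b/ and /g/ form a stop–stop cluster, so [i] is inserted between them. /g/ and /t/ form a stop–stop cluster, so [i] is inserted between them. /ikuetubgoegtokao/ → ikuetubigoegitokao.
Rule 2 (intervocalic voicing): /k/ is a voiceless stop between vowels /i/ and /u/, so it voices to [g]. /t/ is a voiceless stop between vowels /e/ and /u/, so it voices to [d]. /t/ is a voiceless stop between vowels /i/ and /o/, so it voices to [d]. /k/ is a voiceless stop between vowels /o/ and /a/, so it voices to [g]. /ikuetubigoegitokao/ → iguedubigoegidogao.
Rule 3 (intervocalic spirantization): /d/ is a stop between vowels /e/ and /u/, so it spirantizes to the fricative [z]. /b/ is a stop between vowels /u/ and /i/, so it spirantizes to the fricative [v]. /d/ is a stop between vowels /i/ and /o/, so it spirantizes to the fricative [z]. /iguedubigoegidogao/ → iguezuvigoegizogao.
Rule 4 (final vowel raising): /o/ is a mid vowel in word-final position, so it raises to [u]. /iguezuvigoegizogao/ → iguezuvigoegizogau.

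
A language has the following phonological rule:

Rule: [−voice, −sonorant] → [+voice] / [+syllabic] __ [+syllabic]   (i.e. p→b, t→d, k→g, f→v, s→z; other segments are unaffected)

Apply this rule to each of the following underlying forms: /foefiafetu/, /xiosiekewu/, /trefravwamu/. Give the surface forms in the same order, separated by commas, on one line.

/foefiafetu/: /f/ is a voiceless obstruent between vowels /e/ and /i/, so it voices to [v]. /f/ is a voiceless obstruent between vowels /a/ and /e/, so it voices to [v]. /t/ is a voiceless obstruent between vowels /e/ and /u/, so it voices to [d]. → [foeviavedu].
/xiosiekewu/: /s/ is a voiceless obstruent between vowels /o/ and /i/, so it voices to [z]. /k/ is a voiceless obstruent between vowels /e/ and /e/, so it voices to [g]. → [xioziegewu].
/trefravwamu/: the rule's environment is not met; surfaces unchanged as [trefravwamu].

foeviavedu, xioziegewu, trefravwamu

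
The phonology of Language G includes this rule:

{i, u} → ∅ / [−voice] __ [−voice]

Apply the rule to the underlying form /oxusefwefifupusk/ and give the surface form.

oxsefweffpsk

/u/ is a high vowel flanked by voiceless consonants /x/ and /s/, so it deletes.
/i/ is a high vowel flanked by voiceless consonants /f/ and /f/, so it deletes.
/u/ is a high vowel flanked by voiceless consonants /f/ and /p/, so it deletes.
/u/ is a high vowel flanked by voiceless consonants /p/ and /s/, so it deletes.
Surface form: [oxsefweffpsk].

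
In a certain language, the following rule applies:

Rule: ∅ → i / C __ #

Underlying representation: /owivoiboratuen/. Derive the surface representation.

owivoiboratueni

the form ends in the consonant /n/, so [i] is inserted word-finally.
Surface form: [owivoiboratueni].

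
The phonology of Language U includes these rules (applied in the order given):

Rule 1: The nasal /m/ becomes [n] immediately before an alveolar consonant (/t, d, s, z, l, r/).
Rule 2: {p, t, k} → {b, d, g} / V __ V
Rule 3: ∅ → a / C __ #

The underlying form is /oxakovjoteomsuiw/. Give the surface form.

oxagovjodeonsuiwa

Rule 1 (nasal place assimilation): /m/ precedes the alveolar consonant /s/, so it assimilates in place to [n]. /oxakovjoteomsuiw/ → oxakovjoteonsuiw.
Rule 2 (intervocalic voicing): /k/ is a voiceless stop between vowels /a/ and /o/, so it voices to [g]. /t/ is a voiceless stop between vowels /o/ and /e/, so it voices to [d]. /oxakovjoteonsuiw/ → oxagovjodeonsuiw.
Rule 3 (final a-epenthesis): the form ends in the consonant /w/, so [a] is inserted word-finally. /oxagovjodeonsuiw/ → oxagovjodeonsuiwa.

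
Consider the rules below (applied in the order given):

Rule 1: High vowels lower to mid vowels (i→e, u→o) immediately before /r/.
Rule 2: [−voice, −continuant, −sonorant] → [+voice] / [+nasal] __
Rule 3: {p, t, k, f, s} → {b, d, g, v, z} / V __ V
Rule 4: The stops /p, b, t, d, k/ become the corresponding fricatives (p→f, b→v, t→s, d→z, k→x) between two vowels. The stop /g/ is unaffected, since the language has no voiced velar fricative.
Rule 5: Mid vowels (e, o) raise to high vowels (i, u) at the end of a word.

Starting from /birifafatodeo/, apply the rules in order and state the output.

berivavazozeu

Rule 1 (pre-rhotic lowering): /i/ is a high vowel immediately before /r/, so it lowers to [e]. /birifafatodeo/ → berifafatodeo.
Rule 2 (post-nasal voicing): no segment meets the environment; /berifafatodeo/ is unchanged.
Rule 3 (intervocalic voicing): /f/ is a voiceless obstruent between vowels /i/ and /a/, so it voices to [v]. /f/ is a voiceless obstruent between vowels /a/ and /a/, so it voices to [v]. /t/ is a voiceless obstruent between vowels /a/ and /o/, so it voices to [d]. /berifafatodeo/ → berivavadodeo.
Rule 4 (intervocalic spirantization): /d/ is a stop between vowels /a/ and /o/, so it spirantizes to the fricative [z]. /d/ is a stop between vowels /o/ and /e/, so it spirantizes to the fricative [z]. /berivavadodeo/ → berivavazozeo.
Rule 5 (final vowel raising): /o/ is a mid vowel in word-final position, so it raises to [u]. /berivavazozeo/ → berivavazozeu.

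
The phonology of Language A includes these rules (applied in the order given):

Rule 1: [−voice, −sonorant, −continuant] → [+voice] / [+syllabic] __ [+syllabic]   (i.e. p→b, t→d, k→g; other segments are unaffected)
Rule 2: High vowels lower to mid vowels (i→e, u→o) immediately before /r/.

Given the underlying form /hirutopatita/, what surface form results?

Rule 1 (intervocalic voicing): /t/ is a voiceless stop between vowels /u/ and /o/, so it voices to [d]. /p/ is a voiceless stop between vowels /o/ and /a/, so it voices to [b]. /t/ is a voiceless stop between vowels /a/ and /i/, so it voices to [d]. /t/ is a voiceless stop between vowels /i/ and /a/, so it voices to [d]. /hirutopatita/ → hirudobadida.
Rule 2 (pre-rhotic lowering): /i/ is a high vowel immediately before /r/, so it lowers to [e]. /hirudobadida/ → herudobadida.

herudobadida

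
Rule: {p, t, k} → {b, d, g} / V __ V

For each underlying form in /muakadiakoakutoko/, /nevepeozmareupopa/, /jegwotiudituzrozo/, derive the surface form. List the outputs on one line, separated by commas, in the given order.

muagadiagoagudogo, nevebeozmareuboba, jegwodiudiduzrozo

/muakadiakoakutoko/: /k/ is a voiceless stop between vowels /a/ and /a/, so it voices to [g]. /k/ is a voiceless stop between vowels /a/ and /o/, so it voices to [g]. /k/ is a voiceless stop between vowels /a/ and /u/, so it voices to [g]. /t/ is a voiceless stop between vowels /u/ and /o/, so it voices to [d]. /k/ is a voiceless stop between vowels /o/ and /o/, so it voices to [g]. → [muagadiagoagudogo].
/nevepeozmareupopa/: /p/ is a voiceless stop between vowels /e/ and /e/, so it voices to [b]. /p/ is a voiceless stop between vowels /u/ and /o/, so it voices to [b]. /p/ is a voiceless stop between vowels /o/ and /a/, so it voices to [b]. → [nevebeozmareuboba].
/jegwotiudituzrozo/: /t/ is a voiceless stop between vowels /o/ and /i/, so it voices to [d]. /t/ is a voiceless stop between vowels /i/ and /u/, so it voices to [d]. → [jegwodiudiduzrozo].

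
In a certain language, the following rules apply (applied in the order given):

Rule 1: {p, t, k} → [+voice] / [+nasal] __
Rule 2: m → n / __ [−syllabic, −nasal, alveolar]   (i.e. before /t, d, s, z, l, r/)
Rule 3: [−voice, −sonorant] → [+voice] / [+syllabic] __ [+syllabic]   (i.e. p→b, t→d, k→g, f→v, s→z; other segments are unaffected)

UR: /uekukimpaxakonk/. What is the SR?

uegugimbaxagong

Rule 1 (post-nasal voicing): /p/ is a voiceless stop immediately after the nasal /m/, so it voices to [b]. /k/ is a voiceless stop immediately after the nasal /n/, so it voices to [g]. /uekukimpaxakonk/ → uekukimbaxakong.
Rule 2 (nasal place assimilation): no segment meets the environment; /uekukimbaxakong/ is unchanged.
Rule 3 (intervocalic voicing): /k/ is a voiceless obstruent between vowels /e/ and /u/, so it voices to [g]. /k/ is a voiceless obstruent between vowels /u/ and /i/, so it voices to [g]. /k/ is a voiceless obstruent between vowels /a/ and /o/, so it voices to [g]. /uekukimbaxakong/ → uegugimbaxagong.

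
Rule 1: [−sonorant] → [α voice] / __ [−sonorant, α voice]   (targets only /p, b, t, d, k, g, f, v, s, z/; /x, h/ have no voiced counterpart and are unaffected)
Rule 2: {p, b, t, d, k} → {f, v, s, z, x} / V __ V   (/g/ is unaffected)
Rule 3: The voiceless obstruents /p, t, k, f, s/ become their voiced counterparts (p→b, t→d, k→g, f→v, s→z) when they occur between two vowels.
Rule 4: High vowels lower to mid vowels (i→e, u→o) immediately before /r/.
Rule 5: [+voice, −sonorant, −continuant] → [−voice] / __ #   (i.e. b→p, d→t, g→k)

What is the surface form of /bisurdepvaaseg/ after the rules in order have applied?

bizordebvaazek

Rule 1 (regressive voicing assimilation): /p/ precedes the voiced obstruent /v/, so it voices to [b] by assimilation. /bisurdepvaaseg/ → bisurdebvaaseg.
Rule 2 (intervocalic spirantization): no segment meets the environment; /bisurdebvaaseg/ is unchanged.
Rule 3 (intervocalic voicing): /s/ is a voiceless obstruent between vowels /i/ and /u/, so it voices to [z]. /s/ is a voiceless obstruent between vowels /a/ and /e/, so it voices to [z]. /bisurdebvaaseg/ → bizurdebvaazeg.
Rule 4 (pre-rhotic lowering): /u/ is a high vowel immediately before /r/, so it lowers to [o]. /bizurdebvaazeg/ → bizordebvaazeg.
Rule 5 (final devoicing): /g/ is a voiced stop in word-final position, so it devoices to [k]. /bizordebvaazeg/ → bizordebvaazek.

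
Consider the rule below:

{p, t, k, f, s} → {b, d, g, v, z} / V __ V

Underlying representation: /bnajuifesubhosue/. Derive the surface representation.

bnajuivezubhozue

/f/ is a voiceless obstruent between vowels /i/ and /e/, so it voices to [v].
/s/ is a voiceless obstruent between vowels /e/ and /u/, so it voices to [z].
/s/ is a voiceless obstruent between vowels /o/ and /u/, so it voices to [z].
Surface form: [bnajuivezubhozue].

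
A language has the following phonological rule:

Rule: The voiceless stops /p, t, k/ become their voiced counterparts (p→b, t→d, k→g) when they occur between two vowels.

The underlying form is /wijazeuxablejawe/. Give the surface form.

No segment of /wijazeuxablejawe/ meets the structural description of the rule, so the form surfaces unchanged.

wijazeuxablejawe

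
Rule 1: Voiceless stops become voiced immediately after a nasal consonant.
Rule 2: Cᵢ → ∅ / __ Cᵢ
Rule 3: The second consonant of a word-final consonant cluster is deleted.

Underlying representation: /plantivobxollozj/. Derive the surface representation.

Rule 1 (post-nasal voicing): /t/ is a voiceless stop immediately after the nasal /n/, so it voices to [d]. /plantivobxollozj/ → plandivobxollozj.
Rule 2 (degemination): /ll/ is a geminate; the first /l/ deletes. /plandivobxollozj/ → plandivobxolozj.
Rule 3 (final cluster simplification): /j/ is the second consonant of a word-final cluster /zj/, so it deletes. /plandivobxolozj/ → plandivobxoloz.

plandivobxoloz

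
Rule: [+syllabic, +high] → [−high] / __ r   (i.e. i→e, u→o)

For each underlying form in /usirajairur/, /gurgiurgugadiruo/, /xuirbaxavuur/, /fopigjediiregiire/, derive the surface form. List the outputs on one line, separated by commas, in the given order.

userajaeror, gorgiorgugaderuo, xuerbaxavuor, fopigjedieregiere

/usirajairur/: /i/ is a high vowel immediately before /r/, so it lowers to [e]. /i/ is a high vowel immediately before /r/, so it lowers to [e]. /u/ is a high vowel immediately before /r/, so it lowers to [o]. → [userajaeror].
/gurgiurgugadiruo/: /u/ is a high vowel immediately before /r/, so it lowers to [o]. /u/ is a high vowel immediately before /r/, so it lowers to [o]. /i/ is a high vowel immediately before /r/, so it lowers to [e]. → [gorgiorgugaderuo].
/xuirbaxavuur/: /i/ is a high vowel immediately before /r/, so it lowers to [e]. /u/ is a high vowel immediately before /r/, so it lowers to [o]. → [xuerbaxavuor].
/fopigjediiregiire/: /i/ is a high vowel immediately before /r/, so it lowers to [e]. /i/ is a high vowel immediately before /r/, so it lowers to [e]. → [fopigjedieregiere].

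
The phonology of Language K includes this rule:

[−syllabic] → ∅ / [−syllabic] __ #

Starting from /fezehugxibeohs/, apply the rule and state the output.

/s/ is the second consonant of a word-final cluster /hs/, so it deletes.
The other instances of /f/, /z/, /h/, /g/, /x/, /b/ do not occur in the required environment and remain unchanged.
Surface form: [fezehugxibeoh].

fezehugxibeoh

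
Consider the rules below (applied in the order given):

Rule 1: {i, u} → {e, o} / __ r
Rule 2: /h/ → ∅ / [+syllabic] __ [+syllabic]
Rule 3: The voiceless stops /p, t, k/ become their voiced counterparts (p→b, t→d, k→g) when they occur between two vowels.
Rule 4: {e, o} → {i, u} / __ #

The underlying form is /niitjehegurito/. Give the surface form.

niitjeegoridu

Rule 1 (pre-rhotic lowering): /u/ is a high vowel immediately before /r/, so it lowers to [o]. /niitjehegurito/ → niitjehegorito.
Rule 2 (intervocalic h-deletion): /h/ occurs between vowels /e/ and /e/, so it deletes. /niitjehegorito/ → niitjeegorito.
Rule 3 (intervocalic voicing): /t/ is a voiceless stop between vowels /i/ and /o/, so it voices to [d]. /niitjeegorito/ → niitjeegorido.
Rule 4 (final vowel raising): /o/ is a mid vowel in word-final position, so it raises to [u]. /niitjeegorido/ → niitjeegoridu.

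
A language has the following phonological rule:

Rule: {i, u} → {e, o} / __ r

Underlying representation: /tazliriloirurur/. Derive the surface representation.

tazleriloeroror

Scanning /tazliriloirurur/: /i/ is a high vowel immediately before /r/, so it lowers to [e]; /i/ at position 7 is not in the conditioning environment; /i/ is a high vowel immediately before /r/, so it lowers to [e]; /u/ is a high vowel immediately before /r/, so it lowers to [o]; /u/ is a high vowel immediately before /r/, so it lowers to [o].
Result: [tazleriloeroror].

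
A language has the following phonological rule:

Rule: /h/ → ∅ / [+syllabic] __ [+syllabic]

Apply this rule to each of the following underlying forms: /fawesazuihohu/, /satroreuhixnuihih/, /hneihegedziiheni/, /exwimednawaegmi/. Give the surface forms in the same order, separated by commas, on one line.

/fawesazuihohu/: /h/ occurs between vowels /i/ and /o/, so it deletes. /h/ occurs between vowels /o/ and /u/, so it deletes. → [fawesazuiou].
/satroreuhixnuihih/: /h/ occurs between vowels /u/ and /i/, so it deletes. /h/ occurs between vowels /i/ and /i/, so it deletes. → [satroreuixnuiih].
/hneihegedziiheni/: /h/ occurs between vowels /i/ and /e/, so it deletes. /h/ occurs between vowels /i/ and /e/, so it deletes. → [hneiegedziieni].
/exwimednawaegmi/: the rule's environment is not met; surfaces unchanged as [exwimednawaegmi].

fawesazuiou, satroreuixnuiih, hneiegedziieni, exwimednawaegmi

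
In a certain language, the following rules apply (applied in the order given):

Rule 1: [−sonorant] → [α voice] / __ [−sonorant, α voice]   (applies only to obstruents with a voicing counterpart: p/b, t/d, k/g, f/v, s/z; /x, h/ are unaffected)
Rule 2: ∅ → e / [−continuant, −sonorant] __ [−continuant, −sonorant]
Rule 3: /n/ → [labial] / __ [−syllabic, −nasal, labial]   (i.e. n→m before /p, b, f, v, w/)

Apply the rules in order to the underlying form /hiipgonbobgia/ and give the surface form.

Rule 1 (regressive voicing assimilation): /p/ precedes the voiced obstruent /g/, so it voices to [b] by assimilation. /hiipgonbobgia/ → hiibgonbobgia.
Rule 2 (stop-cluster e-epenthesis): /b/ and /g/ form a stop–stop cluster, so [e] is inserted between them. /b/ and /g/ form a stop–stop cluster, so [e] is inserted between them. /hiibgonbobgia/ → hiibegonbobegia.
Rule 3 (nasal place assimilation): /n/ precedes the labial consonant /b/, so it assimilates in place to [m]. /hiibegonbobegia/ → hiibegombobegia.

hiibegombobegia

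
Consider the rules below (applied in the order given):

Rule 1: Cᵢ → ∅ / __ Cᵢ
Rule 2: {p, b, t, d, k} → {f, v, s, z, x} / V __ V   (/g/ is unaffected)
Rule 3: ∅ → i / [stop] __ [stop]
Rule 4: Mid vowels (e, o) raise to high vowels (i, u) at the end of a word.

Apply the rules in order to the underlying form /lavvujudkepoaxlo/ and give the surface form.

Rule 1 (degemination): /vv/ is a geminate; the first /v/ deletes. /lavvujudkepoaxlo/ → lavujudkepoaxlo.
Rule 2 (intervocalic spirantization): /p/ is a stop between vowels /e/ and /o/, so it spirantizes to the fricative [f]. /lavujudkepoaxlo/ → lavujudkefoaxlo.
Rule 3 (stop-cluster i-epenthesis): /d/ and /k/ form a stop–stop cluster, so [i] is inserted between them. /lavujudkefoaxlo/ → lavujudikefoaxlo.
Rule 4 (final vowel raising): /o/ is a mid vowel in word-final position, so it raises to [u]. /lavujudikefoaxlo/ → lavujudikefoaxlu.

lavujudikefoaxlu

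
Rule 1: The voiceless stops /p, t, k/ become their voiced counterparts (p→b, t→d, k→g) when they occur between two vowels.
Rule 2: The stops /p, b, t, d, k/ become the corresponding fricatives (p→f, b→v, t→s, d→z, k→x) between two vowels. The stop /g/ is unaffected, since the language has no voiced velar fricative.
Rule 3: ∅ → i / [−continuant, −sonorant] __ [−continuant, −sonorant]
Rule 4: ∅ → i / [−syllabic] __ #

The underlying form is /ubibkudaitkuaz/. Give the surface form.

Rule 1 (intervocalic voicing): no segment meets the environment; /ubibkudaitkuaz/ is unchanged.
Rule 2 (intervocalic spirantization): /b/ is a stop between vowels /u/ and /i/, so it spirantizes to the fricative [v]. /d/ is a stop between vowels /u/ and /a/, so it spirantizes to the fricative [z]. /ubibkudaitkuaz/ → uvibkuzaitkuaz.
Rule 3 (stop-cluster i-epenthesis): /b/ and /k/ form a stop–stop cluster, so [i] is inserted between them. /t/ and /k/ form a stop–stop cluster, so [i] is inserted between them. /uvibkuzaitkuaz/ → uvibikuzaitikuaz.
Rule 4 (final i-epenthesis): the form ends in the consonant /z/, so [i] is inserted word-finally. /uvibikuzaitikuaz/ → uvibikuzaitikuazi.

uvibikuzaitikuazi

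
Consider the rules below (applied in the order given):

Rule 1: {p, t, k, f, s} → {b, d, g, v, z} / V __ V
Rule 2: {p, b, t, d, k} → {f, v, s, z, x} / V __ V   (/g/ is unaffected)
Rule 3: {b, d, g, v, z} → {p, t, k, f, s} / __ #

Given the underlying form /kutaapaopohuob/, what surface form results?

Rule 1 (intervocalic voicing): /t/ is a voiceless obstruent between vowels /u/ and /a/, so it voices to [d]. /p/ is a voiceless obstruent between vowels /a/ and /a/, so it voices to [b]. /p/ is a voiceless obstruent between vowels /o/ and /o/, so it voices to [b]. /kutaapaopohuob/ → kudaabaobohuob.
Rule 2 (intervocalic spirantization): /d/ is a stop between vowels /u/ and /a/, so it spirantizes to the fricative [z]. /b/ is a stop between vowels /a/ and /a/, so it spirantizes to the fricative [v]. /b/ is a stop between vowels /o/ and /o/, so it spirantizes to the fricative [v]. /kudaabaobohuob/ → kuzaavaovohuob.
Rule 3 (final devoicing): /b/ is a voiced obstruent in word-final position, so it devoices to [p]. /kuzaavaovohuob/ → kuzaavaovohuop.

kuzaavaovohuop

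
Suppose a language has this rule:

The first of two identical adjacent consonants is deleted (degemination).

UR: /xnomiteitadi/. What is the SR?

No segment of /xnomiteitadi/ meets the structural description of the rule, so the form surfaces unchanged.

xnomiteitadi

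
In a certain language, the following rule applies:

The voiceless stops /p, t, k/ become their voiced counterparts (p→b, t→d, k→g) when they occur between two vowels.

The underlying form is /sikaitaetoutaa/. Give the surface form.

sigaidaedoudaa

/k/ is a voiceless stop between vowels /i/ and /a/, so it voices to [g].
/t/ is a voiceless stop between vowels /i/ and /a/, so it voices to [d].
/t/ is a voiceless stop between vowels /e/ and /o/, so it voices to [d].
/t/ is a voiceless stop between vowels /u/ and /a/, so it voices to [d].
Surface form: [sigaidaedoudaa].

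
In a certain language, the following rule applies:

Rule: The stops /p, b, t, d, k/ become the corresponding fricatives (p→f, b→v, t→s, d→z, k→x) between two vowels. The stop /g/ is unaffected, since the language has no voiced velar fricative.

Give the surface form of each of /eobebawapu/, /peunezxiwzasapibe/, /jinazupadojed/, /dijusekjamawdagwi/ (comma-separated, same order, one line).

/eobebawapu/: /b/ is a stop between vowels /o/ and /e/, so it spirantizes to the fricative [v]. /b/ is a stop between vowels /e/ and /a/, so it spirantizes to the fricative [v]. /p/ is a stop between vowels /a/ and /u/, so it spirantizes to the fricative [f]. → [eovevawafu].
/peunezxiwzasapibe/: /p/ is a stop between vowels /a/ and /i/, so it spirantizes to the fricative [f]. /b/ is a stop between vowels /i/ and /e/, so it spirantizes to the fricative [v]. → [peunezxiwzasafive].
/jinazupadojed/: /p/ is a stop between vowels /u/ and /a/, so it spirantizes to the fricative [f]. /d/ is a stop between vowels /a/ and /o/, so it spirantizes to the fricative [z]. → [jinazufazojed].
/dijusekjamawdagwi/: the rule's environment is not met; surfaces unchanged as [dijusekjamawdagwi].

eovevawafu, peunezxiwzasafive, jinazufazojed, dijusekjamawdagwi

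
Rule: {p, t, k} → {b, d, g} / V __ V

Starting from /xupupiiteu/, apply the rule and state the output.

xububiideu

/p/ is a voiceless stop between vowels /u/ and /u/, so it voices to [b].
/p/ is a voiceless stop between vowels /u/ and /i/, so it voices to [b].
/t/ is a voiceless stop between vowels /i/ and /e/, so it voices to [d].
Surface form: [xububiideu].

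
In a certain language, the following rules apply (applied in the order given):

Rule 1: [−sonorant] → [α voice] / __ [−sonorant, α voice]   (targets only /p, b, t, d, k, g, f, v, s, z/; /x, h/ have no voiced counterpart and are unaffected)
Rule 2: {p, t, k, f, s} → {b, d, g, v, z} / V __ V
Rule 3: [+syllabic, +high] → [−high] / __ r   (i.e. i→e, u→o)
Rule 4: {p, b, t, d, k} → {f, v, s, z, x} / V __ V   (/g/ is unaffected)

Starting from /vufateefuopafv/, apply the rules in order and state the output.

Rule 1 (regressive voicing assimilation): /f/ precedes the voiced obstruent /v/, so it voices to [v] by assimilation. /vufateefuopafv/ → vufateefuopavv.
Rule 2 (intervocalic voicing): /f/ is a voiceless obstruent between vowels /u/ and /a/, so it voices to [v]. /t/ is a voiceless obstruent between vowels /a/ and /e/, so it voices to [d]. /f/ is a voiceless obstruent between vowels /e/ and /u/, so it voices to [v]. /p/ is a voiceless obstruent between vowels /o/ and /a/, so it voices to [b]. /vufateefuopavv/ → vuvadeevuobavv.
Rule 3 (pre-rhotic lowering): no segment meets the environment; /vuvadeevuobavv/ is unchanged.
Rule 4 (intervocalic spirantization): /d/ is a stop between vowels /a/ and /e/, so it spirantizes to the fricative [z]. /b/ is a stop between vowels /o/ and /a/, so it spirantizes to the fricative [v]. /vuvadeevuobavv/ → vuvazeevuovavv.

vuvazeevuovavv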